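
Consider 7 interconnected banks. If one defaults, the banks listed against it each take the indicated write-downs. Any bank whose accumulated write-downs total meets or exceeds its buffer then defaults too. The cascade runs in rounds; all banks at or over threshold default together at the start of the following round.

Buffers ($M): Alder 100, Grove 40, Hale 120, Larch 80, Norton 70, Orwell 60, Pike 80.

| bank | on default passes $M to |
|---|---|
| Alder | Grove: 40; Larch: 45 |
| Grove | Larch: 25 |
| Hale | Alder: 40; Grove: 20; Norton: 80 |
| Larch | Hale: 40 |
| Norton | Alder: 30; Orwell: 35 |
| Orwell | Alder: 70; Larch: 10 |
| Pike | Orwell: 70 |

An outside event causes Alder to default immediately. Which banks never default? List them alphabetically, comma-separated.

Round 1 — Alder defaults (initial).
  Grove: +40 → 40 ≥ 40
  Larch: +45 → 45 < 80
Round 2 — Grove defaults.
  Larch: +25 → 70 < 80
No further defaults.

Hale, Larch, Norton, Orwell, Pike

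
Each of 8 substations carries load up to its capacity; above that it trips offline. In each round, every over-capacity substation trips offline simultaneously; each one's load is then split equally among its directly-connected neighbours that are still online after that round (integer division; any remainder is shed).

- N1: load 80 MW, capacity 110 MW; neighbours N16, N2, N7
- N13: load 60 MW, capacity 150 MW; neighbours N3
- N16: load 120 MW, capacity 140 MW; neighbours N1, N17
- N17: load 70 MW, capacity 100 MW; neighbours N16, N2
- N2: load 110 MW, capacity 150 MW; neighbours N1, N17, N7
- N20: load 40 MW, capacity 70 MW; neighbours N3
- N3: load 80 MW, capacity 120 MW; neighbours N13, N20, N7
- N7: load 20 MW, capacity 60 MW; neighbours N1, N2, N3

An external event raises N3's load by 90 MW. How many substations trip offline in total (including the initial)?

Round 1 — N3 at 170 > 120. N3 trips offline.
  N3 sheds 170 MW to N13, N20, N7: 56 each (2 lost).
    N13: 60+56 = 116 ≤ 150
    N20: 40+56 = 96 > 70
    N7: 20+56 = 76 > 60
Round 2 — N20, N7 trip offline.
  N20 sheds 96 MW: no online neighbours, lost.
  N7 sheds 76 MW to N1, N2: 38 each.
    N1: 80+38 = 118 > 110
    N2: 110+38 = 148 ≤ 150
Round 3 — N1 trips offline.
  N1 sheds 118 MW to N16, N2: 59 each.
    N16: 120+59 = 179 > 140
    N2: 148+59 = 207 > 150
Round 4 — N16, N2 trip offline.
  N16 sheds 179 MW to N17: 179 each.
    N17: 70+179 = 249 > 100
  N2 sheds 207 MW to N17: 207 each.
    N17: 249+207 = 456 > 100
Round 5 — N17 trips offline.
  N17 sheds 456 MW: no online neighbours, lost.
No further trips.

7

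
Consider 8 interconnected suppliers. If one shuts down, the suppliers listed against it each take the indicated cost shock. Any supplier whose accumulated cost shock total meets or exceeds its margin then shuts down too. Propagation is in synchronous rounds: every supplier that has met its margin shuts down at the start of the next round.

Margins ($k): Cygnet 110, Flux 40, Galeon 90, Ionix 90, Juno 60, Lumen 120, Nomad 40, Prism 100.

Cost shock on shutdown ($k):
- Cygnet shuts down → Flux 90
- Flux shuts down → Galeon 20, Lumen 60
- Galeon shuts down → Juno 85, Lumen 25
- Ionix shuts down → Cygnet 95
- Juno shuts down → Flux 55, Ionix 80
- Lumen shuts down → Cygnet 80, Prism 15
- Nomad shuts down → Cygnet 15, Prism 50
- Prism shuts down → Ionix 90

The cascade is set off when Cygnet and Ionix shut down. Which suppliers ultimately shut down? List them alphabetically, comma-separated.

Cygnet, Flux, Ionix

Round 1 — Cygnet, Ionix shut down (initial).
  Flux: +90 → 90 ≥ 40
Round 2 — Flux shuts down.
  Galeon: +20 → 20 < 90
  Lumen: +60 → 60 < 120
No further shutdowns.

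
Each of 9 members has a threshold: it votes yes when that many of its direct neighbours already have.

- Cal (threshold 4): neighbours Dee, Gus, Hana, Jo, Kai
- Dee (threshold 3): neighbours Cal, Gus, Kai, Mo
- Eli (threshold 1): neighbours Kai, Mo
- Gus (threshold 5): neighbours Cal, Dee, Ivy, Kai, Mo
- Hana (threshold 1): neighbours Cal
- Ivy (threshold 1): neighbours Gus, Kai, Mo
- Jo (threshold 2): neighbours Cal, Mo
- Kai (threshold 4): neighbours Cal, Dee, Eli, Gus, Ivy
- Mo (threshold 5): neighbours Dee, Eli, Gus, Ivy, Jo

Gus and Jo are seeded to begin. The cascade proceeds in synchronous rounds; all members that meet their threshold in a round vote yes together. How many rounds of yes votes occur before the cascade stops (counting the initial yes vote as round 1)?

2

Round 1 — Gus, Jo vote yes (initial).
Round 2 — checking thresholds:
  Cal: 2 of 5 neighbours < 4, holds.
  Dee: 1 of 4 neighbours < 3, holds.
  Ivy: 1 of 3 neighbours ≥ 1, votes yes.
  Kai: 1 of 5 neighbours < 4, holds.
  Mo: 2 of 5 neighbours < 5, holds.
Round 3 — no new yes votes; cascade stops.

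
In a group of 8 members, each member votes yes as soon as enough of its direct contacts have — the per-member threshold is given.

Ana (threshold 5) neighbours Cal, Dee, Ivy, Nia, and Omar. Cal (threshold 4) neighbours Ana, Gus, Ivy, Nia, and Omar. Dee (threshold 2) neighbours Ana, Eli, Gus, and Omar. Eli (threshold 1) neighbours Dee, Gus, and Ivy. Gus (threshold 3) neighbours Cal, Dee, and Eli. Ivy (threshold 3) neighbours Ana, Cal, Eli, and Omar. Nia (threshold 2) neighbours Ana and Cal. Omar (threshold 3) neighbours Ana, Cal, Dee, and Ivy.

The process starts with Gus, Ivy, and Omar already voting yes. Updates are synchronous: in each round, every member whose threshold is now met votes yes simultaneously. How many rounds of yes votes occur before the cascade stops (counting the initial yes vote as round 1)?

2

Round 1 — Gus, Ivy, Omar vote yes (initial).
Round 2 — checking thresholds:
  Ana: 2 of 5 neighbours < 5, holds.
  Cal: 3 of 5 neighbours < 4, holds.
  Dee: 2 of 4 neighbours ≥ 2, votes yes.
  Eli: 2 of 3 neighbours ≥ 1, votes yes.
Round 3 — no new yes votes; cascade stops.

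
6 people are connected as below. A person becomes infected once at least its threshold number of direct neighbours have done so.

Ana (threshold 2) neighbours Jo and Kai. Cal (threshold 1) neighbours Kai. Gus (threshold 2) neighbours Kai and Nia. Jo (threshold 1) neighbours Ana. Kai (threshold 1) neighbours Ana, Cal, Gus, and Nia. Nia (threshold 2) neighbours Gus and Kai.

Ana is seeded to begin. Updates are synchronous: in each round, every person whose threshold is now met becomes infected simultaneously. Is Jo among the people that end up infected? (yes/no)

Round 1 — Ana becomes infected (initial).
Round 2 — checking thresholds:
  Jo: 1 of 1 neighbours ≥ 1, becomes infected.
  Kai: 1 of 4 neighbours ≥ 1, becomes infected.
Round 3 — checking thresholds:
  Cal: 1 of 1 neighbours ≥ 1, becomes infected.
  Gus: 1 of 2 neighbours < 2, below threshold.
  Nia: 1 of 2 neighbours < 2, below threshold.
Round 4 — no new infections; cascade stops.

yes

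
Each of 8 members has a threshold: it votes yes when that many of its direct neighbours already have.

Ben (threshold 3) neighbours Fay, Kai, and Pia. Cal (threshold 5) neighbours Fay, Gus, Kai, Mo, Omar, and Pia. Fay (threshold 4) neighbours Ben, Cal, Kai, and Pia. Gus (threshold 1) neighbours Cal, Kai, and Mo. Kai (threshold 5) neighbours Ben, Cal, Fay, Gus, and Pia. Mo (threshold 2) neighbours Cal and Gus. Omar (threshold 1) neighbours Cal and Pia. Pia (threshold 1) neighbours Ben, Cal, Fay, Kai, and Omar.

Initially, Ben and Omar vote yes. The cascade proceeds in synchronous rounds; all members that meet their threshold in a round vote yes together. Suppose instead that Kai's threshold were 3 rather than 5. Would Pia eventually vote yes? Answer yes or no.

yes

With Kai's threshold at 3:
Round 1 — Ben, Omar vote yes (initial).
Round 2 — checking thresholds:
  Cal: 1 of 6 neighbours < 5, not yet.
  Fay: 1 of 4 neighbours < 4, not yet.
  Kai: 1 of 5 neighbours < 3, not yet.
  Pia: 2 of 5 neighbours ≥ 1, votes yes.
Round 3 — no new yes votes; cascade stops.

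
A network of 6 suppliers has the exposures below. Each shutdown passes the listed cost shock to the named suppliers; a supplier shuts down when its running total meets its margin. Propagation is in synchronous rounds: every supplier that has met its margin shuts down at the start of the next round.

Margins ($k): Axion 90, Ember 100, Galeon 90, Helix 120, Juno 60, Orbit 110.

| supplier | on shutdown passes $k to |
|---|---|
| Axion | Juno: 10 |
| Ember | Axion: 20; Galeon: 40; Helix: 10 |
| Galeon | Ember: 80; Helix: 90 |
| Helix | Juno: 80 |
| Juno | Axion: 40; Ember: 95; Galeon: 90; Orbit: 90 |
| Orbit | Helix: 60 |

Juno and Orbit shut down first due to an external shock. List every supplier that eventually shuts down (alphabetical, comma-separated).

Ember, Galeon, Helix, Juno, Orbit

Round 1 — Juno, Orbit shut down (initial).
  Axion: +40 → 40 < 90
  Ember: +95 → 95 < 100
  Galeon: +90 → 90 ≥ 90
  Helix: +60 → 60 < 120
Round 2 — Galeon shuts down.
  Ember: +80 → 175 ≥ 100
  Helix: +90 → 150 ≥ 120
Round 3 — Ember, Helix shut down.
  Axion: +20 → 60 < 90
No further shutdowns.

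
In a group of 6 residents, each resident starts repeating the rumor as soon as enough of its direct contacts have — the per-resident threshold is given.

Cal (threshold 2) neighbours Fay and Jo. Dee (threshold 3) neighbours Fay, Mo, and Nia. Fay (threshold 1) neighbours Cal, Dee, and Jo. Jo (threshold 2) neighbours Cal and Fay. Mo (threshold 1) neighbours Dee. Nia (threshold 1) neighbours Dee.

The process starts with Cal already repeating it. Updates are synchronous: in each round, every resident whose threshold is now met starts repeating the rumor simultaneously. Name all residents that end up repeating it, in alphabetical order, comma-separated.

Round 1 — Cal starts repeating the rumor (initial).
Round 2 — checking thresholds:
  Fay: 1 of 3 neighbours ≥ 1, starts repeating the rumor.
  Jo: 1 of 2 neighbours < 2, not yet.
Round 3 — checking thresholds:
  Dee: 1 of 3 neighbours < 3, not yet.
  Jo: 2 of 2 neighbours ≥ 2, starts repeating the rumor.
Round 4 — no new spreads; cascade stops.

Cal, Fay, Jo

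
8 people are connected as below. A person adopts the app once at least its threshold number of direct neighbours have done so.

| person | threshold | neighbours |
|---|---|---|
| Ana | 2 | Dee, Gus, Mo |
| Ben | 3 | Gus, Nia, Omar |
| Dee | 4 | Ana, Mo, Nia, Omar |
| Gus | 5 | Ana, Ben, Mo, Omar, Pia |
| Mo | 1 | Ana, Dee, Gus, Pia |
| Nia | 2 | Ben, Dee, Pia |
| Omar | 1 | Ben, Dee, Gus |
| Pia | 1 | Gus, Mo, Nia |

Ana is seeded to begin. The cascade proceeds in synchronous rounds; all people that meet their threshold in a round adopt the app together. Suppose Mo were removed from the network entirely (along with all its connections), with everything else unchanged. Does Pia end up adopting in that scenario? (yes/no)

With Mo removed:
Round 1 — Ana adopts the app (initial).
Round 2 — no new adoptions; cascade stops.

no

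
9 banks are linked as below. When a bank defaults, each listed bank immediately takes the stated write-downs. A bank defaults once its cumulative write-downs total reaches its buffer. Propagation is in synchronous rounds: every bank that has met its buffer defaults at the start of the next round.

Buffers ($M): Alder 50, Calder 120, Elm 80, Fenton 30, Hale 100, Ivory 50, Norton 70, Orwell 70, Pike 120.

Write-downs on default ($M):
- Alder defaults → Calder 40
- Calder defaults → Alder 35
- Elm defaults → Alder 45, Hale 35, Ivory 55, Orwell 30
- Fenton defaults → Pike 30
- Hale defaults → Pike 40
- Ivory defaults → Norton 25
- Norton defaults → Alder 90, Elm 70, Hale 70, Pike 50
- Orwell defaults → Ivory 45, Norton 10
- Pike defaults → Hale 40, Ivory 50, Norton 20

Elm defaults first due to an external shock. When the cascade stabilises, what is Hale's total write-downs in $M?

Round 1 — Elm defaults (initial).
  Alder: +45 → 45 < 50
  Hale: +35 → 35 < 100
  Ivory: +55 → 55 ≥ 50
  Orwell: +30 → 30 < 70
Round 2 — Ivory defaults.
  Norton: +25 → 25 < 70
No further defaults.

35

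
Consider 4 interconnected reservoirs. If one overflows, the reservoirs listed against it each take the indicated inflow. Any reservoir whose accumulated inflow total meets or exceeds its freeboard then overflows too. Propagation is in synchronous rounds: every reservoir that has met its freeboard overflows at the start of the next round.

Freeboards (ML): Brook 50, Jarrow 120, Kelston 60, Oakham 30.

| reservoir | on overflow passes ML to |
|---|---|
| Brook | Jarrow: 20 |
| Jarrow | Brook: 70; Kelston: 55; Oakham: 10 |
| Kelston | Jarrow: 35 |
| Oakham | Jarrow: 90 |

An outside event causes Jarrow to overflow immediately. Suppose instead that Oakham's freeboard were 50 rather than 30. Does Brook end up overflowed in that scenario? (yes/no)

With Oakham's freeboard at 50:
Round 1 — Jarrow overflows (initial).
  Brook: +70 → 70 ≥ 50
  Kelston: +55 → 55 < 60
  Oakham: +10 → 10 < 50
Round 2 — Brook overflows.
No further overflows.

yes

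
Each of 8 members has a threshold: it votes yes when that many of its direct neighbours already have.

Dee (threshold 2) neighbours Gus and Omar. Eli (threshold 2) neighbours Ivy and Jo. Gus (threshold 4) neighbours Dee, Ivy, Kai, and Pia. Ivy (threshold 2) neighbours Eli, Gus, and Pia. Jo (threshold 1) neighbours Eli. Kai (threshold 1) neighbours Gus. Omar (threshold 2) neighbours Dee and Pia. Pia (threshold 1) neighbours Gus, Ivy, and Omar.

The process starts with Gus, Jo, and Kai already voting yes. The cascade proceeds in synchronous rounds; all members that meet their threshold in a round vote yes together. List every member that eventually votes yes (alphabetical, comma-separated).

Eli, Gus, Ivy, Jo, Kai, Pia

Round 1 — Gus, Jo, Kai vote yes (initial).
Round 2 — checking thresholds:
  Dee: 1 of 2 neighbours < 2, below threshold.
  Eli: 1 of 2 neighbours < 2, below threshold.
  Ivy: 1 of 3 neighbours < 2, below threshold.
  Pia: 1 of 3 neighbours ≥ 1, votes yes.
Round 3 — checking thresholds:
  Dee: 1 of 2 neighbours < 2, below threshold.
  Eli: 1 of 2 neighbours < 2, below threshold.
  Ivy: 2 of 3 neighbours ≥ 2, votes yes.
  Omar: 1 of 2 neighbours < 2, below threshold.
Round 4 — checking thresholds:
  Dee: 1 of 2 neighbours < 2, below threshold.
  Eli: 2 of 2 neighbours ≥ 2, votes yes.
  Omar: 1 of 2 neighbours < 2, below threshold.
Round 5 — no new yes votes; cascade stops.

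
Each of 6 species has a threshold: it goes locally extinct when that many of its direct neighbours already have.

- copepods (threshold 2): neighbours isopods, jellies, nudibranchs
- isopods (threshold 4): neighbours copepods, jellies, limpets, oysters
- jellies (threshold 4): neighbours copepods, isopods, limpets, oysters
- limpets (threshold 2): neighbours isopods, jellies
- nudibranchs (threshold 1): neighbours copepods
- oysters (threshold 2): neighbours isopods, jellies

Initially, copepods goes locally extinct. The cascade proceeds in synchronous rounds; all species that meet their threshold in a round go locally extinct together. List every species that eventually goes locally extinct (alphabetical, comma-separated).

copepods, nudibranchs

Round 1 — copepods goes locally extinct (initial).
Round 2 — checking thresholds:
  isopods: 1 of 4 neighbours < 4, holds.
  jellies: 1 of 4 neighbours < 4, holds.
  nudibranchs: 1 of 1 neighbours ≥ 1, goes locally extinct.
Round 3 — no new extinctions; cascade stops.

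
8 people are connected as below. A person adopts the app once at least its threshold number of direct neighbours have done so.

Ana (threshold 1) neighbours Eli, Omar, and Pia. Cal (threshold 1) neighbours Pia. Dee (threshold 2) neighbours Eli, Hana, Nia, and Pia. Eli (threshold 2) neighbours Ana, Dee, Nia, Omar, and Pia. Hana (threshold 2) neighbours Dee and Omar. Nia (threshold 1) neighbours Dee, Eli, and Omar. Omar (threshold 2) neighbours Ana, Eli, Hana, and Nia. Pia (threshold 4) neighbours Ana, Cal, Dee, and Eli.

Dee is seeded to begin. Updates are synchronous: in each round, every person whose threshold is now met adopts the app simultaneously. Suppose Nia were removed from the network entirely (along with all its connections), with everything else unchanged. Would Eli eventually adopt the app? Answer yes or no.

no

With Nia removed:
Round 1 — Dee adopts the app (initial).
Round 2 — no new adoptions; cascade stops.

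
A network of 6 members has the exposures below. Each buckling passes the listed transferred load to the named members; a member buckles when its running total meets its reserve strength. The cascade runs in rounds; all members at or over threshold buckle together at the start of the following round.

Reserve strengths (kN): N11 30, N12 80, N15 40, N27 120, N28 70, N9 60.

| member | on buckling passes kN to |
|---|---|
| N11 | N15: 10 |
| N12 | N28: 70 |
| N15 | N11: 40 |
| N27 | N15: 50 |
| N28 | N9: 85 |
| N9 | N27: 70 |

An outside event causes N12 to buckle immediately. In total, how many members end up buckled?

Round 1 — N12 buckles (initial).
  N28: +70 → 70 ≥ 70
Round 2 — N28 buckles.
  N9: +85 → 85 ≥ 60
Round 3 — N9 buckles.
  N27: +70 → 70 < 120
No further bucklings.

3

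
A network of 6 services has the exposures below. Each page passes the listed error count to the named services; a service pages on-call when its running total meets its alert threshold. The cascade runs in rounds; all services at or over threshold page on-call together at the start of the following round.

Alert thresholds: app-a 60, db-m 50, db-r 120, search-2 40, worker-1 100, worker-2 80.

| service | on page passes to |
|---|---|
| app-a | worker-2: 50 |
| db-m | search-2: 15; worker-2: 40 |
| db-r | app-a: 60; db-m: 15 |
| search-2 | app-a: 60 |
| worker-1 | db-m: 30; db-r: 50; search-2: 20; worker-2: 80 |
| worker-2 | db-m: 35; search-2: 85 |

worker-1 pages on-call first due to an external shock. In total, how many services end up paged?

5

Round 1 — worker-1 pages on-call (initial).
  db-m: +30 → 30 < 50
  db-r: +50 → 50 < 120
  search-2: +20 → 20 < 40
  worker-2: +80 → 80 ≥ 80
Round 2 — worker-2 pages on-call.
  db-m: +35 → 65 ≥ 50
  search-2: +85 → 105 ≥ 40
Round 3 — db-m, search-2 page on-call.
  app-a: +60 → 60 ≥ 60
Round 4 — app-a pages on-call.
No further pages.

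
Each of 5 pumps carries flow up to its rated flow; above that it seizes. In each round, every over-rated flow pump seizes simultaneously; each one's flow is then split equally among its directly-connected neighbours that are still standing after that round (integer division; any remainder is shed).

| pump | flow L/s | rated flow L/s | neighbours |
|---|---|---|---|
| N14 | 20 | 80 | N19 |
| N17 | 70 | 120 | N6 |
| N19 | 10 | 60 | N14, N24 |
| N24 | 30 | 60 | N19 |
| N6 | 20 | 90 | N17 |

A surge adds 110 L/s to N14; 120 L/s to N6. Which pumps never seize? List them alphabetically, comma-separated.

Round 1 — N14 at 130 > 80; N6 at 140 > 90. N14, N6 seize.
  N14 sheds 130 L/s to N19: 130 each.
    N19: 10+130 = 140 > 60
  N6 sheds 140 L/s to N17: 140 each.
    N17: 70+140 = 210 > 120
Round 2 — N17, N19 seize.
  N17 sheds 210 L/s: no online neighbours, lost.
  N19 sheds 140 L/s to N24: 140 each.
    N24: 30+140 = 170 > 60
Round 3 — N24 seizes.
  N24 sheds 170 L/s: no online neighbours, lost.
No further seizures.

none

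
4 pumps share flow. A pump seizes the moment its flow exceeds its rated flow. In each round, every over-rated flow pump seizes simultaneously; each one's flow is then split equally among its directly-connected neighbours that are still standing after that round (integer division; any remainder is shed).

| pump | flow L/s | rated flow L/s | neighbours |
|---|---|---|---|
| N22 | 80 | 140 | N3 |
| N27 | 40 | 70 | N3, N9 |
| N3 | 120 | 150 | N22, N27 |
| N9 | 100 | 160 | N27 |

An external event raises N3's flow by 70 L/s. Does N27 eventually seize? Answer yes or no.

Round 1 — N3 at 190 > 150. N3 seizes.
  N3 sheds 190 L/s to N22, N27: 95 each.
    N22: 80+95 = 175 > 140
    N27: 40+95 = 135 > 70
Round 2 — N22, N27 seize.
  N22 sheds 175 L/s: no online neighbours, lost.
  N27 sheds 135 L/s to N9: 135 each.
    N9: 100+135 = 235 > 160
Round 3 — N9 seizes.
  N9 sheds 235 L/s: no online neighbours, lost.
No further seizures.

yes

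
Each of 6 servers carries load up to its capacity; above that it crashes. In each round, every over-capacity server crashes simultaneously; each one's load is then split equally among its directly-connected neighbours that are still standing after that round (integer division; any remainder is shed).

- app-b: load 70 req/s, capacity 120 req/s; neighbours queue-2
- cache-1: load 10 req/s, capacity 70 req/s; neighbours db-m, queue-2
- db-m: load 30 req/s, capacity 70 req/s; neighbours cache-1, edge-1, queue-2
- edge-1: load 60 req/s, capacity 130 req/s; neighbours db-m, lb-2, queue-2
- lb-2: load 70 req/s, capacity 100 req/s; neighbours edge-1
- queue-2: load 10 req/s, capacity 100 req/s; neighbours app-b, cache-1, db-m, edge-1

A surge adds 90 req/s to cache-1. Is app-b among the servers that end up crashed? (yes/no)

no

Round 1 — cache-1 at 100 > 70. cache-1 crashes.
  cache-1 sheds 100 req/s to db-m, queue-2: 50 each.
    db-m: 30+50 = 80 > 70
    queue-2: 10+50 = 60 ≤ 100
Round 2 — db-m crashes.
  db-m sheds 80 req/s to edge-1, queue-2: 40 each.
    edge-1: 60+40 = 100 ≤ 130
    queue-2: 60+40 = 100 ≤ 100
No further crashes.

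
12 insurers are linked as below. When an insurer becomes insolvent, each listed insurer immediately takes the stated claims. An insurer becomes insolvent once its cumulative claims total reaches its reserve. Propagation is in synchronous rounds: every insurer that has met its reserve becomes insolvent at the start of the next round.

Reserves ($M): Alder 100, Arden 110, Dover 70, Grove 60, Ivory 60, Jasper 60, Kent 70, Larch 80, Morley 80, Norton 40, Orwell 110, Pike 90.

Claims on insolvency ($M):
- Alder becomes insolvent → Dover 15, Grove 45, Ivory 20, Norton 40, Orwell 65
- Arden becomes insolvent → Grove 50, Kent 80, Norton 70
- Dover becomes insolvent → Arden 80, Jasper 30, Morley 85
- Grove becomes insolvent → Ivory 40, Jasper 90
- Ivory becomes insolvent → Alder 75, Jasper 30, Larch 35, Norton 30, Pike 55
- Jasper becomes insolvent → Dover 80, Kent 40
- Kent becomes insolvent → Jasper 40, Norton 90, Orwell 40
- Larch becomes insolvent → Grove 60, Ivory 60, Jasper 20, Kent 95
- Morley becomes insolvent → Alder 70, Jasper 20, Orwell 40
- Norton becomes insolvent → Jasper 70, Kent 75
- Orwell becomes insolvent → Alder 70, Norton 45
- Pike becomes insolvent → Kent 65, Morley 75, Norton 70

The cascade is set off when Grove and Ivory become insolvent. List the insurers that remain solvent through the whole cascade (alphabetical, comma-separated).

Round 1 — Grove, Ivory become insolvent (initial).
  Alder: +75 → 75 < 100
  Jasper: +90+30 → 120 ≥ 60
  Larch: +35 → 35 < 80
  Norton: +30 → 30 < 40
  Pike: +55 → 55 < 90
Round 2 — Jasper becomes insolvent.
  Dover: +80 → 80 ≥ 70
  Kent: +40 → 40 < 70
Round 3 — Dover becomes insolvent.
  Arden: +80 → 80 < 110
  Morley: +85 → 85 ≥ 80
Round 4 — Morley becomes insolvent.
  Alder: +70 → 145 ≥ 100
  Orwell: +40 → 40 < 110
Round 5 — Alder becomes insolvent.
  Norton: +40 → 70 ≥ 40
  Orwell: +65 → 105 < 110
Round 6 — Norton becomes insolvent.
  Kent: +75 → 115 ≥ 70
Round 7 — Kent becomes insolvent.
  Orwell: +40 → 145 ≥ 110
Round 8 — Orwell becomes insolvent.
No further insolvencies.

Arden, Larch, Pike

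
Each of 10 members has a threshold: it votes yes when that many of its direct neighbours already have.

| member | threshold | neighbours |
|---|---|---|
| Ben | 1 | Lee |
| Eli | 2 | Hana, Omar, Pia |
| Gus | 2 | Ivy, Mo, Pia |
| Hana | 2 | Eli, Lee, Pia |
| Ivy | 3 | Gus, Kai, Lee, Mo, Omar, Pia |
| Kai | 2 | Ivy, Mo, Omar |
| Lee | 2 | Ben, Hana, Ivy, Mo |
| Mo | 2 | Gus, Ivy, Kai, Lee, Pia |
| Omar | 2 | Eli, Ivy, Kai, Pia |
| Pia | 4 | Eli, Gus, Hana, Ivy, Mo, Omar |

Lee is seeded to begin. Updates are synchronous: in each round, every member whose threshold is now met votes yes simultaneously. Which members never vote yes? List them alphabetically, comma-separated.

Eli, Gus, Hana, Ivy, Kai, Mo, Omar, Pia

Round 1 — Lee votes yes (initial).
Round 2 — checking thresholds:
  Ben: 1 of 1 neighbours ≥ 1, votes yes.
  Hana: 1 of 3 neighbours < 2, not yet.
  Ivy: 1 of 6 neighbours < 3, not yet.
  Mo: 1 of 5 neighbours < 2, not yet.
Round 3 — no new yes votes; cascade stops.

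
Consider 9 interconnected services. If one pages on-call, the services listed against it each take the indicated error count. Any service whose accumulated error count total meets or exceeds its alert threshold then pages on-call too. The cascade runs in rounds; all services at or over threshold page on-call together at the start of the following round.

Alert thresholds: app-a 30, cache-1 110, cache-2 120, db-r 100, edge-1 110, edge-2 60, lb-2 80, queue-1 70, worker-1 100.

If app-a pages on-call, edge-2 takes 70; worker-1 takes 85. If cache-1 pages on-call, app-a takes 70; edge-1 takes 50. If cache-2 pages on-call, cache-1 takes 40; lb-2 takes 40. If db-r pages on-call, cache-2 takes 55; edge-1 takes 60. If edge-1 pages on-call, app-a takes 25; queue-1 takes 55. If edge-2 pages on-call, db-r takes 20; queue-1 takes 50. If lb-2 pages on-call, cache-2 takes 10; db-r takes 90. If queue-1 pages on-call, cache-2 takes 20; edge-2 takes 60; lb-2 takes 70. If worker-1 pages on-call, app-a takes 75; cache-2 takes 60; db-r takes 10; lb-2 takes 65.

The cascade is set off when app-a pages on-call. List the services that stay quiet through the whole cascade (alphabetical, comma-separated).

Round 1 — app-a pages on-call (initial).
  edge-2: +70 → 70 ≥ 60
  worker-1: +85 → 85 < 100
Round 2 — edge-2 pages on-call.
  db-r: +20 → 20 < 100
  queue-1: +50 → 50 < 70
No further pages.

cache-1, cache-2, db-r, edge-1, lb-2, queue-1, worker-1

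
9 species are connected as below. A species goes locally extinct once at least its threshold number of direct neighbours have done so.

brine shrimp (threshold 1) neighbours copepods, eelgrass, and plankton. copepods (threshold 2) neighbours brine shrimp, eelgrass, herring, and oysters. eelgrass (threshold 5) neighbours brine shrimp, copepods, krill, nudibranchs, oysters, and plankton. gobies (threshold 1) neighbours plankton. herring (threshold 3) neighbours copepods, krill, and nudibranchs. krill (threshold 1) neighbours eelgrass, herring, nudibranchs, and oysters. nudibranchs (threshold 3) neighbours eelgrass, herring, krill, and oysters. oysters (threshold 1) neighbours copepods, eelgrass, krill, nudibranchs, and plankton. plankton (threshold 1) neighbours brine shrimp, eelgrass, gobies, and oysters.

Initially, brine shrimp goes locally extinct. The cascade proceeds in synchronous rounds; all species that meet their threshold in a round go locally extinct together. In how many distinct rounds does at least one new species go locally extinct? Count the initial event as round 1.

7

Round 1 — brine shrimp goes locally extinct (initial).
Round 2 — checking thresholds:
  copepods: 1 of 4 neighbours < 2, below threshold.
  eelgrass: 1 of 6 neighbours < 5, below threshold.
  plankton: 1 of 4 neighbours ≥ 1, goes locally extinct.
Round 3 — checking thresholds:
  copepods: 1 of 4 neighbours < 2, below threshold.
  eelgrass: 2 of 6 neighbours < 5, below threshold.
  gobies: 1 of 1 neighbours ≥ 1, goes locally extinct.
  oysters: 1 of 5 neighbours ≥ 1, goes locally extinct.
Round 4 — checking thresholds:
  copepods: 2 of 4 neighbours ≥ 2, goes locally extinct.
  eelgrass: 3 of 6 neighbours < 5, below threshold.
  krill: 1 of 4 neighbours ≥ 1, goes locally extinct.
  nudibranchs: 1 of 4 neighbours < 3, below threshold.
Round 5 — checking thresholds:
  eelgrass: 5 of 6 neighbours ≥ 5, goes locally extinct.
  herring: 2 of 3 neighbours < 3, below threshold.
  nudibranchs: 2 of 4 neighbours < 3, below threshold.
Round 6 — checking thresholds:
  herring: 2 of 3 neighbours < 3, below threshold.
  nudibranchs: 3 of 4 neighbours ≥ 3, goes locally extinct.
Round 7 — checking thresholds:
  herring: 3 of 3 neighbours ≥ 3, goes locally extinct.
Round 8 — no new extinctions; cascade stops.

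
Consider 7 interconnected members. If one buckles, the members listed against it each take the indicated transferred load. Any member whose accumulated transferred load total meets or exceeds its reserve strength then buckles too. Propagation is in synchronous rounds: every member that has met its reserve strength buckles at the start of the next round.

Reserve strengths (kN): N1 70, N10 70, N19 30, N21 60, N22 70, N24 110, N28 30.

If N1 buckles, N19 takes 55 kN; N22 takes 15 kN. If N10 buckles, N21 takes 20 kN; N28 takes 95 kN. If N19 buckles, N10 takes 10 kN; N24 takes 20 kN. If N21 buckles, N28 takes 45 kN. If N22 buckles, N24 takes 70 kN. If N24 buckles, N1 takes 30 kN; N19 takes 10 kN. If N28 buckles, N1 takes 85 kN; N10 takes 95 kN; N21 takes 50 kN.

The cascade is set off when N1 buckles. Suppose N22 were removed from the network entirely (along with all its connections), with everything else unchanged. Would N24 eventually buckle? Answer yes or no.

no

With N22 removed:
Round 1 — N1 buckles (initial).
  N19: +55 → 55 ≥ 30
Round 2 — N19 buckles.
  N10: +10 → 10 < 70
  N24: +20 → 20 < 110
No further bucklings.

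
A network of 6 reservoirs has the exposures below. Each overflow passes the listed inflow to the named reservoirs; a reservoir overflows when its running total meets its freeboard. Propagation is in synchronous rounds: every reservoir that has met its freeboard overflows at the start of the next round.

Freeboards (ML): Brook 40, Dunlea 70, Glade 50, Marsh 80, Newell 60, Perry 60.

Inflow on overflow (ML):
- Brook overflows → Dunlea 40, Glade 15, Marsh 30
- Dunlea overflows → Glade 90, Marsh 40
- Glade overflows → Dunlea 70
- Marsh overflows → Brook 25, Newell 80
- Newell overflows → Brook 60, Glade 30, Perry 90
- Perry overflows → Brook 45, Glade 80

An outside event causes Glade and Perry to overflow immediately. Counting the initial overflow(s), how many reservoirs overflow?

Round 1 — Glade, Perry overflow (initial).
  Brook: +45 → 45 ≥ 40
  Dunlea: +70 → 70 ≥ 70
Round 2 — Brook, Dunlea overflow.
  Marsh: +30+40 → 70 < 80
No further overflows.

4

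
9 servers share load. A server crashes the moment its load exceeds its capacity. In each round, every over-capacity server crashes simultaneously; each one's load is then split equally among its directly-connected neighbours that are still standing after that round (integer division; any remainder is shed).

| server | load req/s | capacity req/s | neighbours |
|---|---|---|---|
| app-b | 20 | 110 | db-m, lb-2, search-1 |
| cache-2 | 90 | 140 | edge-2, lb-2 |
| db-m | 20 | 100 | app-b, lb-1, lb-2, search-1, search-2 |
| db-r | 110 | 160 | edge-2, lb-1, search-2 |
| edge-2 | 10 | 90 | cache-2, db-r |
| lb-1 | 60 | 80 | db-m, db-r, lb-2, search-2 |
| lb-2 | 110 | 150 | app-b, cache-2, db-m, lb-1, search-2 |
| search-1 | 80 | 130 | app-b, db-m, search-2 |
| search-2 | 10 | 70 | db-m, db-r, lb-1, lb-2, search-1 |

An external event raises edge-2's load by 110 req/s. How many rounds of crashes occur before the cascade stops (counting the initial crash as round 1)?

Round 1 — edge-2 at 120 > 90. edge-2 crashes.
  edge-2 sheds 120 req/s to cache-2, db-r: 60 each.
    cache-2: 90+60 = 150 > 140
    db-r: 110+60 = 170 > 160
Round 2 — cache-2, db-r crash.
  cache-2 sheds 150 req/s to lb-2: 150 each.
    lb-2: 110+150 = 260 > 150
  db-r sheds 170 req/s to lb-1, search-2: 85 each.
    lb-1: 60+85 = 145 > 80
    search-2: 10+85 = 95 > 70
Round 3 — lb-1, lb-2, search-2 crash.
  lb-1 sheds 145 req/s to db-m: 145 each.
    db-m: 20+145 = 165 > 100
  lb-2 sheds 260 req/s to app-b, db-m: 130 each.
    app-b: 20+130 = 150 > 110
    db-m: 165+130 = 295 > 100
  search-2 sheds 95 req/s to db-m, search-1: 47 each (1 lost).
    db-m: 295+47 = 342 > 100
    search-1: 80+47 = 127 ≤ 130
Round 4 — app-b, db-m crash.
  app-b sheds 150 req/s to search-1: 150 each.
    search-1: 127+150 = 277 > 130
  db-m sheds 342 req/s to search-1: 342 each.
    search-1: 277+342 = 619 > 130
Round 5 — search-1 crashes.
  search-1 sheds 619 req/s: no online neighbours, lost.
No further crashes.

5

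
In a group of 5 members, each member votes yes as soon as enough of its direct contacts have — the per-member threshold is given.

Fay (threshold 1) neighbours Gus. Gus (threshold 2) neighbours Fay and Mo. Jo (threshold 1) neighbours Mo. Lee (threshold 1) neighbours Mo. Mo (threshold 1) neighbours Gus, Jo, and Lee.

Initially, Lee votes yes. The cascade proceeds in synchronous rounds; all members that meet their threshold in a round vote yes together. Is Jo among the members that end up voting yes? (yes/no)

yes

Round 1 — Lee votes yes (initial).
Round 2 — checking thresholds:
  Mo: 1 of 3 neighbours ≥ 1, votes yes.
Round 3 — checking thresholds:
  Gus: 1 of 2 neighbours < 2, holds.
  Jo: 1 of 1 neighbours ≥ 1, votes yes.
Round 4 — no new yes votes; cascade stops.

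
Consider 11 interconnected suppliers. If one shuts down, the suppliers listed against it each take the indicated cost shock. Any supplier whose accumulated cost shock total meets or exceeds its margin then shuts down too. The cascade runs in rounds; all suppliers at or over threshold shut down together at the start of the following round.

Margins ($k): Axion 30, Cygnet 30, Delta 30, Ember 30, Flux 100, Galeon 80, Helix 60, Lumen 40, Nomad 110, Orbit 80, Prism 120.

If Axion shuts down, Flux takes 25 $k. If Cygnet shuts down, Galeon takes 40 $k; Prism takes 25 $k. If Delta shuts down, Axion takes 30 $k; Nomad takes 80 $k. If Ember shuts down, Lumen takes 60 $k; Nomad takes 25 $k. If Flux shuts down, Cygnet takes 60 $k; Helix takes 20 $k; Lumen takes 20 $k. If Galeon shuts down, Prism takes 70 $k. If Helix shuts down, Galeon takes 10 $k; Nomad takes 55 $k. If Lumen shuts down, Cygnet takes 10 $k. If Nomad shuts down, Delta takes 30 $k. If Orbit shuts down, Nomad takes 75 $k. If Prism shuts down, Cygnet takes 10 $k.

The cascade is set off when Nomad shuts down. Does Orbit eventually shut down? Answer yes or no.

Round 1 — Nomad shuts down (initial).
  Delta: +30 → 30 ≥ 30
Round 2 — Delta shuts down.
  Axion: +30 → 30 ≥ 30
Round 3 — Axion shuts down.
  Flux: +25 → 25 < 100
No further shutdowns.

no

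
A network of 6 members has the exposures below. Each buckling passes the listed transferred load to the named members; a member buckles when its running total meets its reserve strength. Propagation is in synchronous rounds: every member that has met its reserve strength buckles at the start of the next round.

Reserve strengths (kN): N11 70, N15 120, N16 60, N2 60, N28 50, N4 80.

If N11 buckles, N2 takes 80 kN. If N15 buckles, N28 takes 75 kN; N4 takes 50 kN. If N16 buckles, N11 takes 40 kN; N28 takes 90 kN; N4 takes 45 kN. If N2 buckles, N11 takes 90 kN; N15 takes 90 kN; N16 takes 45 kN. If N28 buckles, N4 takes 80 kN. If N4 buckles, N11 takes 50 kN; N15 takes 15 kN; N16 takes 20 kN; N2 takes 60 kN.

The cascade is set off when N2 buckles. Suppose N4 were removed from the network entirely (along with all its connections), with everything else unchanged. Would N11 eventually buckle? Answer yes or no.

With N4 removed:
Round 1 — N2 buckles (initial).
  N11: +90 → 90 ≥ 70
  N15: +90 → 90 < 120
  N16: +45 → 45 < 60
Round 2 — N11 buckles.
No further bucklings.

yes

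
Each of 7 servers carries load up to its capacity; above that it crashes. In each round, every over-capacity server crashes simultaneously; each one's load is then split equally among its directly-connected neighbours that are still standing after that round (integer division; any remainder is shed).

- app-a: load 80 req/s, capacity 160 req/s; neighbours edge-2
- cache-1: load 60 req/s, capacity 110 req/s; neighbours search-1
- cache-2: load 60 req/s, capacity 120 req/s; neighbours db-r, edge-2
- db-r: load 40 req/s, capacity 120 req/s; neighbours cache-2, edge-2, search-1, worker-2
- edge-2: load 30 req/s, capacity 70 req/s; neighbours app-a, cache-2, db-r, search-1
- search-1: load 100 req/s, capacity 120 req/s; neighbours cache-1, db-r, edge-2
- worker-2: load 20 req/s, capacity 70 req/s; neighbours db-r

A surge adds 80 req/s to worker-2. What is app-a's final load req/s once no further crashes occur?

118

Round 1 — worker-2 at 100 > 70. worker-2 crashes.
  worker-2 sheds 100 req/s to db-r: 100 each.
    db-r: 40+100 = 140 > 120
Round 2 — db-r crashes.
  db-r sheds 140 req/s to cache-2, edge-2, search-1: 46 each (2 lost).
    cache-2: 60+46 = 106 ≤ 120
    edge-2: 30+46 = 76 > 70
    search-1: 100+46 = 146 > 120
Round 3 — edge-2, search-1 crash.
  edge-2 sheds 76 req/s to app-a, cache-2: 38 each.
    app-a: 80+38 = 118 ≤ 160
    cache-2: 106+38 = 144 > 120
  search-1 sheds 146 req/s to cache-1: 146 each.
    cache-1: 60+146 = 206 > 110
Round 4 — cache-1, cache-2 crash.
  cache-1 sheds 206 req/s: no online neighbours, lost.
  cache-2 sheds 144 req/s: no online neighbours, lost.
No further crashes.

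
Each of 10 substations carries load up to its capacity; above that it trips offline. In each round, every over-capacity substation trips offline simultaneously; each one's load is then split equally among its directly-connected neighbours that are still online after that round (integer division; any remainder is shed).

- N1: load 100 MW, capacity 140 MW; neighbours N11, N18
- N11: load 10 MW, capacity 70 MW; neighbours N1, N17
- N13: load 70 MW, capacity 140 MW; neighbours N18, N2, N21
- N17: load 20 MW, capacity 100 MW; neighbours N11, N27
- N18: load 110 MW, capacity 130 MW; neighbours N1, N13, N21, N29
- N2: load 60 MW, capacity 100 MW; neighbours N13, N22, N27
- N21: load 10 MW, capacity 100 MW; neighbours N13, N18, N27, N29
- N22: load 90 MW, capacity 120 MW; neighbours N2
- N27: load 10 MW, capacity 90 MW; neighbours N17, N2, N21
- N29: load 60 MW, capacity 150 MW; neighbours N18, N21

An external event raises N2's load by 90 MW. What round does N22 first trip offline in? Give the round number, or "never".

Round 1 — N2 at 150 > 100. N2 trips offline.
  N2 sheds 150 MW to N13, N22, N27: 50 each.
    N13: 70+50 = 120 ≤ 140
    N22: 90+50 = 140 > 120
    N27: 10+50 = 60 ≤ 90
Round 2 — N22 trips offline.
  N22 sheds 140 MW: no online neighbours, lost.
No further trips.

2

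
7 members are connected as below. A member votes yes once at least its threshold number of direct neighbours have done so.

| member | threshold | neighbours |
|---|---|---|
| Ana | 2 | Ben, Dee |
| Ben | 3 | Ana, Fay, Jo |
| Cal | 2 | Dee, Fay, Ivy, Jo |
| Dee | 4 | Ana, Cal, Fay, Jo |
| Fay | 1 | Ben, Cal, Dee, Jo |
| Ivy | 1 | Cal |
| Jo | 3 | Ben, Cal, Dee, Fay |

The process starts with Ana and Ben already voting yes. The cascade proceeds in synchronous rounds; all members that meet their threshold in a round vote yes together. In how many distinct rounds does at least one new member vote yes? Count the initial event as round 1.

2

Round 1 — Ana, Ben vote yes (initial).
Round 2 — checking thresholds:
  Dee: 1 of 4 neighbours < 4, not yet.
  Fay: 1 of 4 neighbours ≥ 1, votes yes.
  Jo: 1 of 4 neighbours < 3, not yet.
Round 3 — no new yes votes; cascade stops.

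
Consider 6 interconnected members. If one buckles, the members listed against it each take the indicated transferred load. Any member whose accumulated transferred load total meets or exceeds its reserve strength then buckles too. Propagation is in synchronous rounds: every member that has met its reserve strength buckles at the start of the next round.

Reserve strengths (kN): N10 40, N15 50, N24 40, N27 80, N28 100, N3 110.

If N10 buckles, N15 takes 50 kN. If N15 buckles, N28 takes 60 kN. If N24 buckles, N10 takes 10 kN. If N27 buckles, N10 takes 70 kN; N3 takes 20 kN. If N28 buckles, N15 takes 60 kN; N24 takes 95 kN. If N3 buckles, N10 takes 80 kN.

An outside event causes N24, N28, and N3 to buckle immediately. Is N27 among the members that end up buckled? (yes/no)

no

Round 1 — N24, N28, N3 buckle (initial).
  N10: +10+80 → 90 ≥ 40
  N15: +60 → 60 ≥ 50
Round 2 — N10, N15 buckle.
No further bucklings.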